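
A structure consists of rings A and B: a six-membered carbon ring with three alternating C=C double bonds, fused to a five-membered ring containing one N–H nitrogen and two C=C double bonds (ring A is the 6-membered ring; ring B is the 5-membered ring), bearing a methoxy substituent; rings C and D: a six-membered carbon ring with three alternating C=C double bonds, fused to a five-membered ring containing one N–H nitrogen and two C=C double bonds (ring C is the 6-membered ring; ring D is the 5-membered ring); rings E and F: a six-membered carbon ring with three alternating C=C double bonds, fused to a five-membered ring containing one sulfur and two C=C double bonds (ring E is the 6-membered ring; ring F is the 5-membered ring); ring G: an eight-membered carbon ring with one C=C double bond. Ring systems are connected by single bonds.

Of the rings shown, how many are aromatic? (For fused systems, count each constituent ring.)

Rings A and B form a fused bicyclic system (with one N–H) with 9 sp² atoms and 10 π electrons from ring double bonds plus a heteroatom lone pair. 10 = 4(2)+2, so the system is aromatic and both rings count as aromatic (indole).
Rings C and D form a fused bicyclic system (with one N–H) with 9 sp² atoms and 10 π electrons from ring double bonds plus a heteroatom lone pair. 10 = 4(2)+2, so the system is aromatic and both rings count as aromatic (indole).
Rings E and F form a fused bicyclic system (with one sulfur) with 9 sp² atoms and 10 π electrons from ring double bonds plus a heteroatom lone pair. 10 = 4(2)+2, so the system is aromatic and both rings count as aromatic (benzothiophene).
Ring G has six sp³ carbons, so it is not fully conjugated — not aromatic (cyclooctene).
Aromatic: A, B, C, D, E, F. Total: 6.

6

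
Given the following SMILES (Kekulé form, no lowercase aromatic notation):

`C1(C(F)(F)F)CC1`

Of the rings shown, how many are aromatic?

The SMILES encodes a three-membered saturated carbon ring.
The 3-membered ring has only sp³ atoms, so it is not fully conjugated — not aromatic (cyclopropane).

0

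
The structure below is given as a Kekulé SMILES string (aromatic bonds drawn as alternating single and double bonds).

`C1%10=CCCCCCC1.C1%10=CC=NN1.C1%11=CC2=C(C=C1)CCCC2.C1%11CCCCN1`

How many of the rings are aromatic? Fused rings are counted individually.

The SMILES encodes an eight-membered carbon ring with one C=C double bond; a five-membered ring with two adjacent nitrogens (one bearing H, one in a double bond) and two double bonds; a six-membered carbon ring with three alternating C=C double bonds, fused to a saturated six-membered carbon ring; a six-membered saturated ring of five carbons and one N–H nitrogen.
The 8-membered ring has six sp³ carbons, so it is not fully conjugated — not aromatic (cyclooctene).
The 5-membered ring with two adjacent nitrogens (one N–H, one =N–) is planar and fully conjugated; 2 ring double bonds (4 π electrons) plus a heteroatom lone pair (2) give 6 π electrons. Since 6 = 4n+2 (n=1), it is aromatic (pyrazole).
The 6-membered ring is planar and fully conjugated; 3 ring double bonds give 6 π electrons. That satisfies 4n+2 with n=1, so it is aromatic (benzene ring).
The second 6-membered ring has four sp³ carbons, so it is not fully conjugated — not aromatic (cyclohexane ring).
The 6-membered ring with one N–H has only sp³ atoms, so it is not fully conjugated — not aromatic (piperidine).
2 of the 5 rings are aromatic. Total: 2.

2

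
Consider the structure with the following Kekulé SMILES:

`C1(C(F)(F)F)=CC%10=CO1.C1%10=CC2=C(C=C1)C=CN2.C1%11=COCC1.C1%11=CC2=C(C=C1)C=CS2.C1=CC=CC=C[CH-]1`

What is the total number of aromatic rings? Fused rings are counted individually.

The SMILES encodes a five-membered ring of four carbons and one oxygen, with two C=C double bonds; a six-membered carbon ring with three alternating C=C double bonds, fused to a five-membered ring containing one N–H nitrogen and two C=C double bonds; a five-membered ring of four carbons and one oxygen, with one C=C double bond and two sp³ carbons; a six-membered carbon ring with three alternating C=C double bonds, fused to a five-membered ring containing one sulfur and two C=C double bonds; a seven-membered all-carbon ring bearing a negative charge on one carbon, with three C=C double bonds.
The 5-membered ring with one oxygen is fully conjugated (every ring atom contributes a p orbital); 2 ring double bonds (4 π electrons) plus a heteroatom lone pair (2) give 6 π electrons. That satisfies 4n+2 with n=1, so it is aromatic (furan).
The fused 6/5-membered bicyclic (with one N–H) is a single π system with 9 sp² atoms and 10 π electrons from ring double bonds plus a heteroatom lone pair. 10 = 4(2)+2, so the system is aromatic and both rings count as aromatic (indole).
The second 5-membered ring with one oxygen has two sp³ carbons, so it is not fully conjugated — not aromatic (2,3-dihydrofuran).
The fused 6/5-membered bicyclic (with one sulfur) is a single π system with 9 sp² atoms and 10 π electrons from ring double bonds plus a heteroatom lone pair. 10 = 4(2)+2, so the system is aromatic and both rings count as aromatic (benzothiophene).
The 7-membered ring has only sp² ring atoms; a planar conformation would have a fully conjugated π system of 8 electrons. But 8 = 4(2), which is 4n not 4n+2, so it is not aromatic (cycloheptatrienyl anion).
5 of the 7 rings are aromatic. Total: 5.

5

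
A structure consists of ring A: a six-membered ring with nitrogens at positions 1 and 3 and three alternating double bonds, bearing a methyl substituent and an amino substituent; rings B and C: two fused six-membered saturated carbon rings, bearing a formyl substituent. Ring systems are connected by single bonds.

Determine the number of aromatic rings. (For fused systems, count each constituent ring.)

1

Ring A is fully conjugated (every ring atom contributes a p orbital); 3 ring double bonds give 6 π electrons. That satisfies 4n+2 with n=1, so ring A is aromatic (pyrimidine).
Ring B has only sp³ atoms, so it is not fully conjugated — not aromatic (cyclohexane ring).
Ring C has only sp³ atoms, so it is not fully conjugated — not aromatic (cyclohexane ring).
Aromatic: A. Total: 1.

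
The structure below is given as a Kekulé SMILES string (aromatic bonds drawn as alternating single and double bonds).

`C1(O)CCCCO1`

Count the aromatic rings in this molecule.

The SMILES encodes a six-membered saturated ring of five carbons and one oxygen.
The 6-membered ring with one oxygen has only sp³ atoms, so it is not fully conjugated — not aromatic (tetrahydropyran).

0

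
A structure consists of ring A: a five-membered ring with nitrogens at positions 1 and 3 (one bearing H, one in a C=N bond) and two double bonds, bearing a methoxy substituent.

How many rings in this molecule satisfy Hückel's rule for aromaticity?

Ring A has a continuous p-orbital overlap around the ring; 2 ring double bonds (4 π electrons) plus a heteroatom lone pair (2) give 6 π electrons. 6 = 4(1)+2, so ring A is aromatic (imidazole).

1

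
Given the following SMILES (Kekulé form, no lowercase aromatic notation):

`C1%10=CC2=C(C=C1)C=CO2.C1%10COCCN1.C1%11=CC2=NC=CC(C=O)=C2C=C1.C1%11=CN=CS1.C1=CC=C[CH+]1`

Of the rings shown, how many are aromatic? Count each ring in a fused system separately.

5

The SMILES encodes a six-membered carbon ring with three alternating C=C double bonds, fused to a five-membered ring containing one oxygen and two C=C double bonds; a six-membered saturated ring with an oxygen and an N–H nitrogen at positions 1 and 4; two fused six-membered rings, each with three alternating double bonds; one ring is all carbon and the other has one ring nitrogen; a five-membered ring with a sulfur at position 1 and a nitrogen at position 3 (in a C=N bond), with two double bonds; a five-membered all-carbon ring bearing a positive charge on one carbon, with two C=C double bonds.
The fused 6/5-membered bicyclic (with one oxygen) is a single π system with 9 sp² atoms and 10 π electrons from ring double bonds plus a heteroatom lone pair. 10 = 4(2)+2, so the system is aromatic and both rings count as aromatic (benzofuran).
The 6-membered ring with one oxygen and one N–H (1,4) has only sp³ atoms, so it is not fully conjugated — not aromatic (morpholine).
The fused 6/6-membered bicyclic (with one nitrogen) is a single π system with 10 sp² atoms and 10 π electrons from ring double bonds. 10 = 4(2)+2, so the system is aromatic and both rings count as aromatic (quinoline).
The 5-membered ring with one sulfur and one =N– has a continuous p-orbital overlap around the ring; 2 ring double bonds (4 π electrons) plus a heteroatom lone pair (2) give 6 π electrons. That satisfies 4n+2 with n=1, so it is aromatic (thiazole).
The 5-membered ring has only sp² ring atoms; a planar conformation would have a fully conjugated π system of 4 electrons. But 4 = 4(1), which is 4n not 4n+2, so it is not aromatic (cyclopentadienyl cation).
5 of the 7 rings are aromatic. Total: 5.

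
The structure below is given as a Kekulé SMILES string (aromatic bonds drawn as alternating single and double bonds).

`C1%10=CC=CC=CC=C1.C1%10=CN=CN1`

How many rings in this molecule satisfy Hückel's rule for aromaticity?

1

The SMILES encodes an eight-membered carbon ring with four alternating C=C double bonds; a five-membered ring with nitrogens at positions 1 and 3 (one bearing H, one in a C=N bond) and two double bonds.
The 8-membered ring has only sp² ring atoms; a planar conformation would have a fully conjugated π system of 8 electrons. But 8 = 4(2), which is 4n not 4n+2, so it is not aromatic (cyclooctatetraene) — cyclooctatetraene distorts into a non-planar tub to avoid antiaromaticity.
The 5-membered ring with two nitrogens (one N–H, one =N–) has a continuous p-orbital overlap around the ring; 2 ring double bonds (4 π electrons) plus a heteroatom lone pair (2) give 6 π electrons. Since 6 = 4n+2 (n=1), it is aromatic (imidazole).
1 of the 2 rings is aromatic. Total: 1.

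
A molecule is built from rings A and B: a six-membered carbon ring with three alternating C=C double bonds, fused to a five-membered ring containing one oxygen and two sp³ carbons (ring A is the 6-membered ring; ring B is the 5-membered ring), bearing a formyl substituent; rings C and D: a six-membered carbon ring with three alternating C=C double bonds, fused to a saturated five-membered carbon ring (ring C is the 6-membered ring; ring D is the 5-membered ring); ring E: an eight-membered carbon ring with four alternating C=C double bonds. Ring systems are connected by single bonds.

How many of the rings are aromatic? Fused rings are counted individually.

Ring A has a continuous p-orbital overlap around the ring; 3 ring double bonds give 6 π electrons. That satisfies 4n+2 with n=1, so ring A is aromatic (benzene ring).
Ring B has two sp³ carbons, so it is not fully conjugated — not aromatic (oxolane ring).
Ring C is planar and fully conjugated; 3 ring double bonds give 6 π electrons. That satisfies 4n+2 with n=1, so ring C is aromatic (benzene ring).
Ring D has three sp³ carbons, so it is not fully conjugated — not aromatic (cyclopentane ring).
Ring E has only sp² ring atoms; a planar conformation would have a fully conjugated π system of 8 electrons. But 8 = 4(2), which is 4n not 4n+2, so ring E is not aromatic (cyclooctatetraene) — cyclooctatetraene distorts into a non-planar tub to avoid antiaromaticity.
Aromatic: A, C. Total: 2.

2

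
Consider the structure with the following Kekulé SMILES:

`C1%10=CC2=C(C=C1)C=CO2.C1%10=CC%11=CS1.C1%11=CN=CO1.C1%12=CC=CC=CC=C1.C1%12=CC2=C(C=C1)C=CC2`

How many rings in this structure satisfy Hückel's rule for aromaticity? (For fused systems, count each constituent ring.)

The SMILES encodes a six-membered carbon ring with three alternating C=C double bonds, fused to a five-membered ring containing one oxygen and two C=C double bonds; a five-membered ring of four carbons and one sulfur, with two C=C double bonds; a five-membered ring with an oxygen at position 1 and a nitrogen at position 3 (in a C=N bond), with two double bonds; an eight-membered carbon ring with four alternating C=C double bonds; a six-membered carbon ring with three alternating C=C double bonds, fused to a five-membered carbon ring containing one C=C double bond and one sp³ carbon.
The fused 6/5-membered bicyclic (with one oxygen) is a single π system with 9 sp² atoms and 10 π electrons from ring double bonds plus a heteroatom lone pair. 10 = 4(2)+2, so the system is aromatic and both rings count as aromatic (benzofuran).
The 5-membered ring with one sulfur has a continuous p-orbital overlap around the ring; 2 ring double bonds (4 π electrons) plus a heteroatom lone pair (2) give 6 π electrons. That satisfies 4n+2 with n=1, so it is aromatic (thiophene).
The 5-membered ring with one oxygen and one =N– is fully conjugated (every ring atom contributes a p orbital); 2 ring double bonds (4 π electrons) plus a heteroatom lone pair (2) give 6 π electrons. That satisfies 4n+2 with n=1, so it is aromatic (oxazole).
The 8-membered ring has only sp² ring atoms; a planar conformation would have a fully conjugated π system of 8 electrons. But 8 = 4(2), which is 4n not 4n+2, so it is not aromatic (cyclooctatetraene) — cyclooctatetraene distorts into a non-planar tub to avoid antiaromaticity.
The 6-membered ring has a continuous p-orbital overlap around the ring; 3 ring double bonds give 6 π electrons. 6 = 4(1)+2, so it is aromatic (benzene ring).
The 5-membered ring has one sp³ carbon, so it is not fully conjugated — not aromatic (cyclopentene ring).
5 of the 7 rings are aromatic. Total: 5.

5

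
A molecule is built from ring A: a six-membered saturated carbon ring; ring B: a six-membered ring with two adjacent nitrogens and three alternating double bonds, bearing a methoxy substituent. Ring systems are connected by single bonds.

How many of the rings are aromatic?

Ring A has only sp³ atoms, so it is not fully conjugated — not aromatic (cyclohexane).
Ring B has a continuous p-orbital overlap around the ring; 3 ring double bonds give 6 π electrons. That satisfies 4n+2 with n=1, so ring B is aromatic (pyridazine).
Aromatic: B. Total: 1.

1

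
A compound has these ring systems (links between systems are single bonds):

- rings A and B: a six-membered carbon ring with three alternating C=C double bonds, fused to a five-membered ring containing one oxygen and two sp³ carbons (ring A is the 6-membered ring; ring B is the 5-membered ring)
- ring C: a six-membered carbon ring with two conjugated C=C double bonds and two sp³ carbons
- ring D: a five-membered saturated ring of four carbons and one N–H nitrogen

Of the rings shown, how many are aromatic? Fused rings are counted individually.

Ring A is fully conjugated (every ring atom contributes a p orbital); 3 ring double bonds give 6 π electrons. Since 6 = 4n+2 (n=1), ring A is aromatic (benzene ring).
Ring B has two sp³ carbons, so it is not fully conjugated — not aromatic (oxolane ring).
Ring C has two sp³ carbons, so it is not fully conjugated — not aromatic (1,3-cyclohexadiene).
Ring D has only sp³ atoms, so it is not fully conjugated — not aromatic (pyrrolidine).
Aromatic: A. Total: 1.

1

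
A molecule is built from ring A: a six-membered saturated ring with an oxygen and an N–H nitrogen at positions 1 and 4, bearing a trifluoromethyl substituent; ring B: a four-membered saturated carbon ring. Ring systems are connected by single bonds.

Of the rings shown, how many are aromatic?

Ring A has only sp³ atoms, so it is not fully conjugated — not aromatic (morpholine).
Ring B has only sp³ atoms, so it is not fully conjugated — not aromatic (cyclobutane).
No ring is aromatic. Total: 0.

0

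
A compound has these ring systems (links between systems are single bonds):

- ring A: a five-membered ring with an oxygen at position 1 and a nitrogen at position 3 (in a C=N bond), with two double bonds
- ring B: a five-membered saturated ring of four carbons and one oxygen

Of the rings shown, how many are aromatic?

Ring A is fully conjugated (every ring atom contributes a p orbital); 2 ring double bonds (4 π electrons) plus a heteroatom lone pair (2) give 6 π electrons. Since 6 = 4n+2 (n=1), ring A is aromatic (oxazole).
Ring B has only sp³ atoms, so it is not fully conjugated — not aromatic (tetrahydrofuran).
Aromatic: A. Total: 1.

1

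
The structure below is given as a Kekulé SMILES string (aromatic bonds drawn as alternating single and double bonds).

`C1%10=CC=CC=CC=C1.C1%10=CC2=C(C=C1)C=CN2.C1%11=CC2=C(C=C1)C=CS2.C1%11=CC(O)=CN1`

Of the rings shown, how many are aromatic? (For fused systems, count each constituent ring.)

5

The SMILES encodes an eight-membered carbon ring with four alternating C=C double bonds; a six-membered carbon ring with three alternating C=C double bonds, fused to a five-membered ring containing one N–H nitrogen and two C=C double bonds; a six-membered carbon ring with three alternating C=C double bonds, fused to a five-membered ring containing one sulfur and two C=C double bonds; a five-membered ring of four carbons and one nitrogen bearing a hydrogen, with two C=C double bonds.
The 8-membered ring has only sp² ring atoms; a planar conformation would have a fully conjugated π system of 8 electrons. But 8 = 4(2), which is 4n not 4n+2, so it is not aromatic (cyclooctatetraene) — cyclooctatetraene distorts into a non-planar tub to avoid antiaromaticity.
The fused 6/5-membered bicyclic (with one N–H) is a single π system with 9 sp² atoms and 10 π electrons from ring double bonds plus a heteroatom lone pair. 10 = 4(2)+2, so the system is aromatic and both rings count as aromatic (indole).
The fused 6/5-membered bicyclic (with one sulfur) is a single π system with 9 sp² atoms and 10 π electrons from ring double bonds plus a heteroatom lone pair. 10 = 4(2)+2, so the system is aromatic and both rings count as aromatic (benzothiophene).
The 5-membered ring with one N–H is planar and fully conjugated; 2 ring double bonds (4 π electrons) plus a heteroatom lone pair (2) give 6 π electrons. That satisfies 4n+2 with n=1, so it is aromatic (pyrrole).
5 of the 6 rings are aromatic. Total: 5.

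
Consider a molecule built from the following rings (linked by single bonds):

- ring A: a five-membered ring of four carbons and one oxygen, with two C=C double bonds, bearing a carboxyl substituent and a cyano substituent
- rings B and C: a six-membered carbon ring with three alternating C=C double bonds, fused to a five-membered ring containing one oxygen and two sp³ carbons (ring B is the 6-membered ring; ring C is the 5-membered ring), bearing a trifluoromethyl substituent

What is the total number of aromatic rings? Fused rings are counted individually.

Ring A has a continuous p-orbital overlap around the ring; 2 ring double bonds (4 π electrons) plus a heteroatom lone pair (2) give 6 π electrons. That satisfies 4n+2 with n=1, so ring A is aromatic (furan).
Ring B is fully conjugated (every ring atom contributes a p orbital); 3 ring double bonds give 6 π electrons. Since 6 = 4n+2 (n=1), ring B is aromatic (benzene ring).
Ring C has two sp³ carbons, so it is not fully conjugated — not aromatic (oxolane ring).
Aromatic: A, B. Total: 2.

2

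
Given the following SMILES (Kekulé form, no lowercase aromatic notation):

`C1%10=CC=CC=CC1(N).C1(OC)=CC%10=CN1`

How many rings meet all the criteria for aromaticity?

The SMILES encodes a seven-membered carbon ring with three C=C double bonds and one sp³ carbon; a five-membered ring of four carbons and one nitrogen bearing a hydrogen, with two C=C double bonds.
The 7-membered ring has one sp³ carbon, so it is not fully conjugated — not aromatic (cycloheptatriene).
The 5-membered ring with one N–H has a continuous p-orbital overlap around the ring; 2 ring double bonds (4 π electrons) plus a heteroatom lone pair (2) give 6 π electrons. Since 6 = 4n+2 (n=1), it is aromatic (pyrrole).
1 of the 2 rings is aromatic. Total: 1.

1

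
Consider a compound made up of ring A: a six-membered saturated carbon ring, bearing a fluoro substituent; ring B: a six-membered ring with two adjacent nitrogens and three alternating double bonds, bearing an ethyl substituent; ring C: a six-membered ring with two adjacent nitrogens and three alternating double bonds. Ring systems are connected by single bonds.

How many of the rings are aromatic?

Ring A has only sp³ atoms, so it is not fully conjugated — not aromatic (cyclohexane).
Ring B is planar and fully conjugated; 3 ring double bonds give 6 π electrons. 6 = 4(1)+2, so ring B is aromatic (pyridazine).
Ring C is planar and fully conjugated; 3 ring double bonds give 6 π electrons. Since 6 = 4n+2 (n=1), ring C is aromatic (pyridazine).
Aromatic: B, C. Total: 2.

2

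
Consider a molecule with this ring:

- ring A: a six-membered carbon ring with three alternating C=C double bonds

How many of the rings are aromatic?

Ring A is planar and fully conjugated; 3 ring double bonds give 6 π electrons. That satisfies 4n+2 with n=1, so ring A is aromatic (benzene).

1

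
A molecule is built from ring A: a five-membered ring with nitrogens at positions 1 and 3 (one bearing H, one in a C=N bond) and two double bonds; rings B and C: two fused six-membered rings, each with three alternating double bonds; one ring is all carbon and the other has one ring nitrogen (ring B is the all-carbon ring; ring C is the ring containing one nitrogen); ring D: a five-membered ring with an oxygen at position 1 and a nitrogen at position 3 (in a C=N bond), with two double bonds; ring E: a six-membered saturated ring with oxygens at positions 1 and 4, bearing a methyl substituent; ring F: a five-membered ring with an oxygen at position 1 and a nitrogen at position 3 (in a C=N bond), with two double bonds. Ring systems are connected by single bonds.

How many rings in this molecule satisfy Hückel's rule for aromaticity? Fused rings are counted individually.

5

Ring A is fully conjugated (every ring atom contributes a p orbital); 2 ring double bonds (4 π electrons) plus a heteroatom lone pair (2) give 6 π electrons. Since 6 = 4n+2 (n=1), ring A is aromatic (imidazole).
Rings B and C form a fused bicyclic system (with one nitrogen) with 10 sp² atoms and 10 π electrons from ring double bonds. 10 = 4(2)+2, so the system is aromatic and both rings count as aromatic (quinoline).
Ring D is planar and fully conjugated; 2 ring double bonds (4 π electrons) plus a heteroatom lone pair (2) give 6 π electrons. That satisfies 4n+2 with n=1, so ring D is aromatic (oxazole).
Ring E has only sp³ atoms, so it is not fully conjugated — not aromatic (1,4-dioxane).
Ring F is planar and fully conjugated; 2 ring double bonds (4 π electrons) plus a heteroatom lone pair (2) give 6 π electrons. Since 6 = 4n+2 (n=1), ring F is aromatic (oxazole).
Aromatic: A, B, C, D, F. Total: 5.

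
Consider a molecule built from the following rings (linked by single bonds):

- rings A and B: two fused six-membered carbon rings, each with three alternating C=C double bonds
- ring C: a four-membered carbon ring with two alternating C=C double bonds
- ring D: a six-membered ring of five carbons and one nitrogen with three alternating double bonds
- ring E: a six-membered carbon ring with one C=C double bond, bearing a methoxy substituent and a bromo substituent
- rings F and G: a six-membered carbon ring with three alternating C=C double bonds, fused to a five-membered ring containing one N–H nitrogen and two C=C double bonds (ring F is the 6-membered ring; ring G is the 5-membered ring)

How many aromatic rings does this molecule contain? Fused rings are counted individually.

5

Rings A and B form a fused bicyclic system with 10 sp² atoms and 10 π electrons from ring double bonds. 10 = 4(2)+2, so the system is aromatic and both rings count as aromatic (naphthalene).
Ring C has only sp² ring atoms; a planar conformation would have a fully conjugated π system of 4 electrons. But 4 = 4(1), which is 4n not 4n+2, so ring C is not aromatic (cyclobutadiene) — cyclobutadiene is antiaromatic and distorts to a rectangle.
Ring D is planar and fully conjugated; 3 ring double bonds give 6 π electrons. 6 = 4(1)+2, so ring D is aromatic (pyridine).
Ring E has four sp³ carbons, so it is not fully conjugated — not aromatic (cyclohexene).
Rings F and G form a fused bicyclic system (with one N–H) with 9 sp² atoms and 10 π electrons from ring double bonds plus a heteroatom lone pair. 10 = 4(2)+2, so the system is aromatic and both rings count as aromatic (indole).
Aromatic: A, B, D, F, G. Total: 5.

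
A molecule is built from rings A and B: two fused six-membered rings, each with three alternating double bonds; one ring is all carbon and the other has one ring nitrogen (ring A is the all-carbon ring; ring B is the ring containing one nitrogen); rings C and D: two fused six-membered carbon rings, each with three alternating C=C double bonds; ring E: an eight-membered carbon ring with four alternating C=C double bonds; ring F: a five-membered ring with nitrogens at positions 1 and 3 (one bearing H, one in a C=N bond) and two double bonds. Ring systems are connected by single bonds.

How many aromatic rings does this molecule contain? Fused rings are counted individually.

5

Rings A and B form a fused bicyclic system (with one nitrogen) with 10 sp² atoms and 10 π electrons from ring double bonds. 10 = 4(2)+2, so the system is aromatic and both rings count as aromatic (quinoline).
Rings C and D form a fused bicyclic system with 10 sp² atoms and 10 π electrons from ring double bonds. 10 = 4(2)+2, so the system is aromatic and both rings count as aromatic (naphthalene).
Ring E has only sp² ring atoms; a planar conformation would have a fully conjugated π system of 8 electrons. But 8 = 4(2), which is 4n not 4n+2, so ring E is not aromatic (cyclooctatetraene) — cyclooctatetraene distorts into a non-planar tub to avoid antiaromaticity.
Ring F is fully conjugated (every ring atom contributes a p orbital); 2 ring double bonds (4 π electrons) plus a heteroatom lone pair (2) give 6 π electrons. That satisfies 4n+2 with n=1, so ring F is aromatic (imidazole).
Aromatic: A, B, C, D, F. Total: 5.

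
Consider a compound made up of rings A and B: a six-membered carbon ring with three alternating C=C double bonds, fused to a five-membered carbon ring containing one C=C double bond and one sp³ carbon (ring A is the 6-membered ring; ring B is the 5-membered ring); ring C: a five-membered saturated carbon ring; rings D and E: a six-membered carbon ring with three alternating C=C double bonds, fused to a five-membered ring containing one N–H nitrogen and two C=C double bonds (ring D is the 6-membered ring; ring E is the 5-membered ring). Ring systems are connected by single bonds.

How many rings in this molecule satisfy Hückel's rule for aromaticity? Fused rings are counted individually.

Ring A is fully conjugated (every ring atom contributes a p orbital); 3 ring double bonds give 6 π electrons. Since 6 = 4n+2 (n=1), ring A is aromatic (benzene ring).
Ring B has one sp³ carbon, so it is not fully conjugated — not aromatic (cyclopentene ring).
Ring C has only sp³ atoms, so it is not fully conjugated — not aromatic (cyclopentane).
Rings D and E form a fused bicyclic system (with one N–H) with 9 sp² atoms and 10 π electrons from ring double bonds plus a heteroatom lone pair. 10 = 4(2)+2, so the system is aromatic and both rings count as aromatic (indole).
Aromatic: A, D, E. Total: 3.

3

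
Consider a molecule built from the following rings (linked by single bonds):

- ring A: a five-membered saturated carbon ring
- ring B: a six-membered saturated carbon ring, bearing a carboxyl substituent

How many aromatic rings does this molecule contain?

Ring A has only sp³ atoms, so it is not fully conjugated — not aromatic (cyclopentane).
Ring B has only sp³ atoms, so it is not fully conjugated — not aromatic (cyclohexane).
No ring is aromatic. Total: 0.

0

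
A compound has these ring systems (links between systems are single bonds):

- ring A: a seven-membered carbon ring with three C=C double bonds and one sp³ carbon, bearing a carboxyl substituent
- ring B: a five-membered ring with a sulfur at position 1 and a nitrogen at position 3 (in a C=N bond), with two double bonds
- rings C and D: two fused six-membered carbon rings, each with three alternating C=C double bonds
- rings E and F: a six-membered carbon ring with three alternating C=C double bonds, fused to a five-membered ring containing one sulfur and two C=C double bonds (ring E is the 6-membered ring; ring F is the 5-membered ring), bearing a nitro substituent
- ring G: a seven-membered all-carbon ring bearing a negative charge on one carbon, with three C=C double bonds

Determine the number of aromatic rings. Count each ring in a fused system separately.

Ring A has one sp³ carbon, so it is not fully conjugated — not aromatic (cycloheptatriene).
Ring B is planar and fully conjugated; 2 ring double bonds (4 π electrons) plus a heteroatom lone pair (2) give 6 π electrons. 6 = 4(1)+2, so ring B is aromatic (thiazole).
Rings C and D form a fused bicyclic system with 10 sp² atoms and 10 π electrons from ring double bonds. 10 = 4(2)+2, so the system is aromatic and both rings count as aromatic (naphthalene).
Rings E and F form a fused bicyclic system (with one sulfur) with 9 sp² atoms and 10 π electrons from ring double bonds plus a heteroatom lone pair. 10 = 4(2)+2, so the system is aromatic and both rings count as aromatic (benzothiophene).
Ring G has only sp² ring atoms; a planar conformation would have a fully conjugated π system of 8 electrons. But 8 = 4(2), which is 4n not 4n+2, so ring G is not aromatic (cycloheptatrienyl anion).
Aromatic: B, C, D, E, F. Total: 5.

5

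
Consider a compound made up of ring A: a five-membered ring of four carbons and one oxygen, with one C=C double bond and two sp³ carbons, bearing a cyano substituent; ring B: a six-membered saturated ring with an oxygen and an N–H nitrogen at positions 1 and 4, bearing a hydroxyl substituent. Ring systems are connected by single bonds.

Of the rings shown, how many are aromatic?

Ring A has two sp³ carbons, so it is not fully conjugated — not aromatic (2,3-dihydrofuran).
Ring B has only sp³ atoms, so it is not fully conjugated — not aromatic (morpholine).
No ring is aromatic. Total: 0.

0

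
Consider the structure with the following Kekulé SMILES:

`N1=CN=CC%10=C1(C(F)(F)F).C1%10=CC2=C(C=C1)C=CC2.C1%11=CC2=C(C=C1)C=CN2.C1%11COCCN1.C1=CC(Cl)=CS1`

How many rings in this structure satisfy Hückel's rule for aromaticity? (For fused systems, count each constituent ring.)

5

The SMILES encodes a six-membered ring with nitrogens at positions 1 and 3 and three alternating double bonds; a six-membered carbon ring with three alternating C=C double bonds, fused to a five-membered carbon ring containing one C=C double bond and one sp³ carbon; a six-membered carbon ring with three alternating C=C double bonds, fused to a five-membered ring containing one N–H nitrogen and two C=C double bonds; a six-membered saturated ring with an oxygen and an N–H nitrogen at positions 1 and 4; a five-membered ring of four carbons and one sulfur, with two C=C double bonds.
The 6-membered ring with two nitrogens (1,3) is planar and fully conjugated; 3 ring double bonds give 6 π electrons. That satisfies 4n+2 with n=1, so it is aromatic (pyrimidine).
The 6-membered ring is planar and fully conjugated; 3 ring double bonds give 6 π electrons. Since 6 = 4n+2 (n=1), it is aromatic (benzene ring).
The 5-membered ring has one sp³ carbon, so it is not fully conjugated — not aromatic (cyclopentene ring).
The fused 6/5-membered bicyclic (with one N–H) is a single π system with 9 sp² atoms and 10 π electrons from ring double bonds plus a heteroatom lone pair. 10 = 4(2)+2, so the system is aromatic and both rings count as aromatic (indole).
The 6-membered ring with one oxygen and one N–H (1,4) has only sp³ atoms, so it is not fully conjugated — not aromatic (morpholine).
The 5-membered ring with one sulfur is planar and fully conjugated; 2 ring double bonds (4 π electrons) plus a heteroatom lone pair (2) give 6 π electrons. That satisfies 4n+2 with n=1, so it is aromatic (thiophene).
5 of the 7 rings are aromatic. Total: 5.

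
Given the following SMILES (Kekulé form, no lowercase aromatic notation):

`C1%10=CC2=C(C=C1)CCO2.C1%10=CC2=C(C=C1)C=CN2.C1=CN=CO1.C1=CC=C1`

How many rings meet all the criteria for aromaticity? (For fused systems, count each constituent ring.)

The SMILES encodes a six-membered carbon ring with three alternating C=C double bonds, fused to a five-membered ring containing one oxygen and two sp³ carbons; a six-membered carbon ring with three alternating C=C double bonds, fused to a five-membered ring containing one N–H nitrogen and two C=C double bonds; a five-membered ring with an oxygen at position 1 and a nitrogen at position 3 (in a C=N bond), with two double bonds; a four-membered carbon ring with two alternating C=C double bonds.
The 6-membered ring has a continuous p-orbital overlap around the ring; 3 ring double bonds give 6 π electrons. Since 6 = 4n+2 (n=1), it is aromatic (benzene ring).
The 5-membered ring with one oxygen has two sp³ carbons, so it is not fully conjugated — not aromatic (oxolane ring).
The fused 6/5-membered bicyclic (with one N–H) is a single π system with 9 sp² atoms and 10 π electrons from ring double bonds plus a heteroatom lone pair. 10 = 4(2)+2, so the system is aromatic and both rings count as aromatic (indole).
The 5-membered ring with one oxygen and one =N– is fully conjugated (every ring atom contributes a p orbital); 2 ring double bonds (4 π electrons) plus a heteroatom lone pair (2) give 6 π electrons. 6 = 4(1)+2, so it is aromatic (oxazole).
The 4-membered ring has only sp² ring atoms; a planar conformation would have a fully conjugated π system of 4 electrons. But 4 = 4(1), which is 4n not 4n+2, so it is not aromatic (cyclobutadiene) — cyclobutadiene is antiaromatic and distorts to a rectangle.
4 of the 6 rings are aromatic. Total: 4.

4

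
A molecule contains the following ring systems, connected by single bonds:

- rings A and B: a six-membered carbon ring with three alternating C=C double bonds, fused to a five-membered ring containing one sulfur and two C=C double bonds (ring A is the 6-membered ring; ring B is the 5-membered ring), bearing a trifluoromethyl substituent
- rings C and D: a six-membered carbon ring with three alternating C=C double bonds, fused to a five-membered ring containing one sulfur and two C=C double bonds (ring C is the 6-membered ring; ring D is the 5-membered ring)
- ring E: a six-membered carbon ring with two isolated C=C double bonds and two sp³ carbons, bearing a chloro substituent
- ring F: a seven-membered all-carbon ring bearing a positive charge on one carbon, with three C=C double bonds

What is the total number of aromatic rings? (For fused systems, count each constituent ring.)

5

Rings A and B form a fused bicyclic system (with one sulfur) with 9 sp² atoms and 10 π electrons from ring double bonds plus a heteroatom lone pair. 10 = 4(2)+2, so the system is aromatic and both rings count as aromatic (benzothiophene).
Rings C and D form a fused bicyclic system (with one sulfur) with 9 sp² atoms and 10 π electrons from ring double bonds plus a heteroatom lone pair. 10 = 4(2)+2, so the system is aromatic and both rings count as aromatic (benzothiophene).
Ring E has two sp³ carbons, so it is not fully conjugated — not aromatic (1,4-cyclohexadiene).
Ring F is fully conjugated (every ring atom contributes a p orbital); 3 ring double bonds (6 π electrons) plus the carbocation's empty p orbital (0, but keeps the ring conjugated) give 6 π electrons. 6 = 4(1)+2, so ring F is aromatic (tropylium cation).
Aromatic: A, B, C, D, F. Total: 5.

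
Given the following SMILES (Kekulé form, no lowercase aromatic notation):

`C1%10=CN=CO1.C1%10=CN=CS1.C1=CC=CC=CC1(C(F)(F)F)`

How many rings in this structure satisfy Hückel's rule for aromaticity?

2

The SMILES encodes a five-membered ring with an oxygen at position 1 and a nitrogen at position 3 (in a C=N bond), with two double bonds; a five-membered ring with a sulfur at position 1 and a nitrogen at position 3 (in a C=N bond), with two double bonds; a seven-membered carbon ring with three C=C double bonds and one sp³ carbon.
The 5-membered ring with one oxygen and one =N– is fully conjugated (every ring atom contributes a p orbital); 2 ring double bonds (4 π electrons) plus a heteroatom lone pair (2) give 6 π electrons. Since 6 = 4n+2 (n=1), it is aromatic (oxazole).
The 5-membered ring with one sulfur and one =N– is planar and fully conjugated; 2 ring double bonds (4 π electrons) plus a heteroatom lone pair (2) give 6 π electrons. 6 = 4(1)+2, so it is aromatic (thiazole).
The 7-membered ring has one sp³ carbon, so it is not fully conjugated — not aromatic (cycloheptatriene).
2 of the 3 rings are aromatic. Total: 2.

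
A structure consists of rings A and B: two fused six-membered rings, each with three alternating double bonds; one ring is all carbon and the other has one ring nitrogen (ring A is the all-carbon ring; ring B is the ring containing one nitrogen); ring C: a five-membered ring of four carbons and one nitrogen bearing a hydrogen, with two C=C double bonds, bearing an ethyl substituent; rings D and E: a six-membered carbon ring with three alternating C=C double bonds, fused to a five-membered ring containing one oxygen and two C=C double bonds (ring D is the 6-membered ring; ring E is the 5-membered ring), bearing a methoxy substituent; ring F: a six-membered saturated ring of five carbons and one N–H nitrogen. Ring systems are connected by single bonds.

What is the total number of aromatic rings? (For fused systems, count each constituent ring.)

5

Rings A and B form a fused bicyclic system (with one nitrogen) with 10 sp² atoms and 10 π electrons from ring double bonds. 10 = 4(2)+2, so the system is aromatic and both rings count as aromatic (quinoline).
Ring C has a continuous p-orbital overlap around the ring; 2 ring double bonds (4 π electrons) plus a heteroatom lone pair (2) give 6 π electrons. 6 = 4(1)+2, so ring C is aromatic (pyrrole).
Rings D and E form a fused bicyclic system (with one oxygen) with 9 sp² atoms and 10 π electrons from ring double bonds plus a heteroatom lone pair. 10 = 4(2)+2, so the system is aromatic and both rings count as aromatic (benzofuran).
Ring F has only sp³ atoms, so it is not fully conjugated — not aromatic (piperidine).
Aromatic: A, B, C, D, E. Total: 5.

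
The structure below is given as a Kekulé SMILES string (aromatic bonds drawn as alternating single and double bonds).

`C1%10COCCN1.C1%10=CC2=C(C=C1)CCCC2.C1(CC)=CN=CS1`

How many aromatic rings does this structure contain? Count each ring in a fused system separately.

2

The SMILES encodes a six-membered saturated ring with an oxygen and an N–H nitrogen at positions 1 and 4; a six-membered carbon ring with three alternating C=C double bonds, fused to a saturated six-membered carbon ring; a five-membered ring with a sulfur at position 1 and a nitrogen at position 3 (in a C=N bond), with two double bonds.
The 6-membered ring with one oxygen and one N–H (1,4) has only sp³ atoms, so it is not fully conjugated — not aromatic (morpholine).
The 6-membered ring is fully conjugated (every ring atom contributes a p orbital); 3 ring double bonds give 6 π electrons. Since 6 = 4n+2 (n=1), it is aromatic (benzene ring).
The second 6-membered ring has four sp³ carbons, so it is not fully conjugated — not aromatic (cyclohexane ring).
The 5-membered ring with one sulfur and one =N– is fully conjugated (every ring atom contributes a p orbital); 2 ring double bonds (4 π electrons) plus a heteroatom lone pair (2) give 6 π electrons. 6 = 4(1)+2, so it is aromatic (thiazole).
2 of the 4 rings are aromatic. Total: 2.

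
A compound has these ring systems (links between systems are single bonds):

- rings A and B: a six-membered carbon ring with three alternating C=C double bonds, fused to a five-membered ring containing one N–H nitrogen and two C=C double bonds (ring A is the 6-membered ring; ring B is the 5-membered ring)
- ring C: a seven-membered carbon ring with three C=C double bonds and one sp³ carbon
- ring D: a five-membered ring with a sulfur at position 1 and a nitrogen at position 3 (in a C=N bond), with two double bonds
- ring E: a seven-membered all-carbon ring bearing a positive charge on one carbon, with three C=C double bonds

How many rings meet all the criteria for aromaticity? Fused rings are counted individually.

Rings A and B form a fused bicyclic system (with one N–H) with 9 sp² atoms and 10 π electrons from ring double bonds plus a heteroatom lone pair. 10 = 4(2)+2, so the system is aromatic and both rings count as aromatic (indole).
Ring C has one sp³ carbon, so it is not fully conjugated — not aromatic (cycloheptatriene).
Ring D is fully conjugated (every ring atom contributes a p orbital); 2 ring double bonds (4 π electrons) plus a heteroatom lone pair (2) give 6 π electrons. Since 6 = 4n+2 (n=1), ring D is aromatic (thiazole).
Ring E is planar and fully conjugated; 3 ring double bonds (6 π electrons) plus the carbocation's empty p orbital (0, but keeps the ring conjugated) give 6 π electrons. That satisfies 4n+2 with n=1, so ring E is aromatic (tropylium cation).
Aromatic: A, B, D, E. Total: 4.

4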